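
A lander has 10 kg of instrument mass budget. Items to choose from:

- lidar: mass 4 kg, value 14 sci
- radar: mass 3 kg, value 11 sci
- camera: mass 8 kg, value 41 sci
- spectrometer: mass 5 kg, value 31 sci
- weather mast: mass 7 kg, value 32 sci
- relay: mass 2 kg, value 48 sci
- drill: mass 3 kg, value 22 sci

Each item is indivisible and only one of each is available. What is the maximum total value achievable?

101 sci

Check high-value combinations within 10 kg:
- spectrometer+relay+drill: mass 5+2+3=10, value 31+48+22=101
- radar+spectrometer+relay: mass 3+5+2=10, value 11+31+48=90
- camera+relay: mass 8+2=10, value 41+48=89
- lidar+relay+drill: mass 4+2+3=9, value 14+48+22=84
- radar+relay+drill: mass 3+2+3=8, value 11+48+22=81
Best: 101 sci.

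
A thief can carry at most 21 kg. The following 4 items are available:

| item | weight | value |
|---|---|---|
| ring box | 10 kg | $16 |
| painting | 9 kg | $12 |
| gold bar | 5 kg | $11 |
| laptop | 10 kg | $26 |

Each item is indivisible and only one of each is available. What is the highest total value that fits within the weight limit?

Check high-value combinations within 21 kg:
- ring box+laptop: weight 10+10=20, value 16+26=42
- painting+laptop: weight 9+10=19, value 12+26=38
- gold bar+laptop: weight 5+10=15, value 11+26=37
Best: $42.

$42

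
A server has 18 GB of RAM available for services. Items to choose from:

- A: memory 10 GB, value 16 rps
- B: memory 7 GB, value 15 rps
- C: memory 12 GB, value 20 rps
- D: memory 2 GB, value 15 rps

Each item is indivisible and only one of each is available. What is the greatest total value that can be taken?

Check high-value combinations within 18 GB:
- C+D: memory 12+2=14, value 20+15=35
- A+D: memory 10+2=12, value 16+15=31
- A+B: memory 10+7=17, value 16+15=31
- B+D: memory 7+2=9, value 15+15=30
Best: 35 rps.

35 rps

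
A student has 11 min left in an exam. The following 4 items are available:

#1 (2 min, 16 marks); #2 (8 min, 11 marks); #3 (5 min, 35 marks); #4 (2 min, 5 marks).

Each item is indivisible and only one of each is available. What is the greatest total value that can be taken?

Check high-value combinations within 11 min:
- #1+#3+#4: time 2+5+2=9, value 16+35+5=56
- #1+#3: time 2+5=7, value 16+35=51
- #3+#4: time 5+2=7, value 35+5=40
Best: 56 marks.

56 marks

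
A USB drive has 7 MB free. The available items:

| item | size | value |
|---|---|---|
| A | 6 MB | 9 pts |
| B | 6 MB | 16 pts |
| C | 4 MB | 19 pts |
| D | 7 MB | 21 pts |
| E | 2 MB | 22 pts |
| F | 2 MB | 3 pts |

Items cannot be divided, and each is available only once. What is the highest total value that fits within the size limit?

Check high-value combinations within 7 MB:
- C+E: size 4+2=6, value 19+22=41
- E+F: size 2+2=4, value 22+3=25
- E: size 2, value 22
Best: 41 pts.

41 pts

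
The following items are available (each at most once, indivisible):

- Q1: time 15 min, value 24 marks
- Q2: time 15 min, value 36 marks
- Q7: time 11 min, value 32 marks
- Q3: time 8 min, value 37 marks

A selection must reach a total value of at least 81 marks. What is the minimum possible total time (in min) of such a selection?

34

Subsets with value ≥ 81, sorted by total time:
- Q2+Q7+Q3: time 34, value 105
- Q1+Q7+Q3: time 34, value 93
Minimum time: 34 min.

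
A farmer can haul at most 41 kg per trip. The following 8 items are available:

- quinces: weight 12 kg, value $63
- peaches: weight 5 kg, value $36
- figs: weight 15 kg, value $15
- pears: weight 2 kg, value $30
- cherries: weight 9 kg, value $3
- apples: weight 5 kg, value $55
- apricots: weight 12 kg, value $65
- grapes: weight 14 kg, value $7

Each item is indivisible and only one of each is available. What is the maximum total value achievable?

$249

Check high-value combinations within 41 kg:
- quinces+peaches+pears+apples+apricots: weight 12+5+2+5+12=36, value 63+36+30+55+65=249
- quinces+peaches+apples+apricots: weight 12+5+5+12=34, value 63+36+55+65=219
- quinces+pears+cherries+apples+apricots: weight 12+2+9+5+12=40, value 63+30+3+55+65=216
- quinces+pears+apples+apricots: weight 12+2+5+12=31, value 63+30+55+65=213
- peaches+figs+pears+apples+apricots: weight 5+15+2+5+12=39, value 36+15+30+55+65=201
Best: $249.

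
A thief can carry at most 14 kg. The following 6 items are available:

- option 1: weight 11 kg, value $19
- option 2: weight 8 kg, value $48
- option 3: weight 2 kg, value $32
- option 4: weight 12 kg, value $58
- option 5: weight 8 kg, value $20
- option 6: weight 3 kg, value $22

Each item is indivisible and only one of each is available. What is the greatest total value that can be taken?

Check high-value combinations within 14 kg:
- option 2+option 3+option 6: weight 8+2+3=13, value 48+32+22=102
- option 3+option 4: weight 2+12=14, value 32+58=90
- option 2+option 3: weight 8+2=10, value 48+32=80
- option 3+option 5+option 6: weight 2+8+3=13, value 32+20+22=74
- option 2+option 6: weight 8+3=11, value 48+22=70
Best: $102.

$102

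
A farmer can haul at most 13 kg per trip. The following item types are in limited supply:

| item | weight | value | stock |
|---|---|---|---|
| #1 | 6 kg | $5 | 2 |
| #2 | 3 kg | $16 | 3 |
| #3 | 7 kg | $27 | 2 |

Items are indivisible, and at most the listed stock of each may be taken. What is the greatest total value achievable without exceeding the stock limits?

$59

Best selections within weight 13 and stock limits:
- 2×#2 + 1×#3: weight 13, value 59
- 3×#2: weight 9, value 48
- 1×#2 + 1×#3: weight 10, value 43
Best: $59.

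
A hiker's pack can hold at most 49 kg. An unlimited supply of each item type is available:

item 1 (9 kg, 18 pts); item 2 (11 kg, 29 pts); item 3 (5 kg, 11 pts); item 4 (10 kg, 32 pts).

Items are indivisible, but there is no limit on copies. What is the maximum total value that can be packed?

146 pts

Best value-per-unit is item 4 at 32/10; filling with it alone gives 4×32 = 128.
Optimal mix: 1×item 1 + 4×item 4 → weight 49, value 146.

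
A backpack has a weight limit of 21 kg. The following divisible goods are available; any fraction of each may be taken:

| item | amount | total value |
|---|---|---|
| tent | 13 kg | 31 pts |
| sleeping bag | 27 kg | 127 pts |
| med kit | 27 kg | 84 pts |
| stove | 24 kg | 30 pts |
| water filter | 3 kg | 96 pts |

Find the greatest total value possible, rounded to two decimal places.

180.67

Take in order of value per unit:
- water filter (96/3 per unit): all 3 → value 96, running total 96.00
- sleeping bag (127/27 per unit): 18 of 27 → value 18×127/27 = 84.6667, running total 180.67
Total 180.67.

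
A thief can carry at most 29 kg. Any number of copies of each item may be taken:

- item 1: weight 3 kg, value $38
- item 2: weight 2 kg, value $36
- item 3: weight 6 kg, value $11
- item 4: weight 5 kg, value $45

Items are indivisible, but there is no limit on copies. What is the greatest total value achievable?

Best value-per-unit is item 2 at 36/2; filling with it alone gives 14×36 = 504.
Optimal mix: 1×item 1 + 13×item 2 → weight 29, value 506.

$506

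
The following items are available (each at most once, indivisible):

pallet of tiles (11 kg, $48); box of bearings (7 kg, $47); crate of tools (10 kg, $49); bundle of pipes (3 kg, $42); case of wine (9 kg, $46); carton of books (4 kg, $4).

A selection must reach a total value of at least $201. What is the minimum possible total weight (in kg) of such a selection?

Subsets with value ≥ 201, sorted by total weight:
- pallet of tiles+box of bearings+crate of tools+bundle of pipes+case of wine: weight 40, value 232
- pallet of tiles+box of bearings+crate of tools+bundle of pipes+case of wine+carton of books: weight 44, value 236
Minimum weight: 40 kg.

40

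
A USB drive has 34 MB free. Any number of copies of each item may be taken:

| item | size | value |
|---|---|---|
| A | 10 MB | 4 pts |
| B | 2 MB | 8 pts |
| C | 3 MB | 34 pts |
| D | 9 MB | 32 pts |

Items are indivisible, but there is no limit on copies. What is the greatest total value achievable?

Best value-per-unit is C at 34/3, and filling with it alone uses size 11×3=33. No mix of the others beats 11×34 = 374.

374 pts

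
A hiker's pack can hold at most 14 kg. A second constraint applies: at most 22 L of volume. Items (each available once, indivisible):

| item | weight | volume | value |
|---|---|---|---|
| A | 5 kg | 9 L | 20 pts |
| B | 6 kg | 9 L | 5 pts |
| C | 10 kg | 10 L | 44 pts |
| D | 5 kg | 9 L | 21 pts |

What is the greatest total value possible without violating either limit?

Feasible sets respecting both limits:
- C: weight 10, volume 10, value 44
- A+D: weight 10, volume 18, value 41
- B+D: weight 11, volume 18, value 26
- A+B: weight 11, volume 18, value 25
Best: 44 pts.

44 pts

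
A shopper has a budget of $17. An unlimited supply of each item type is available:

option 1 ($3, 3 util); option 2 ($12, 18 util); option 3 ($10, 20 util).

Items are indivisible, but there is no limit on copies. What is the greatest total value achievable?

26 util

Best value-per-unit is option 3 at 20/10; filling with it alone gives 1×20 = 20.
Optimal mix: 2×option 1 + 1×option 3 → cost 16, value 26.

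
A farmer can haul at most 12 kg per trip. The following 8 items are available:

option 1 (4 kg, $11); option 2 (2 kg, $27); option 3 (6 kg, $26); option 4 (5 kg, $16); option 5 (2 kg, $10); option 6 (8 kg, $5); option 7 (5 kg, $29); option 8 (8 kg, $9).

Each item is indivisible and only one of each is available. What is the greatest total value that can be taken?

Check high-value combinations within 12 kg:
- option 2+option 4+option 7: weight 2+5+5=12, value 27+16+29=72
- option 1+option 2+option 7: weight 4+2+5=11, value 11+27+29=67
- option 2+option 5+option 7: weight 2+2+5=9, value 27+10+29=66
- option 1+option 2+option 3: weight 4+2+6=12, value 11+27+26=64
Best: $72.

$72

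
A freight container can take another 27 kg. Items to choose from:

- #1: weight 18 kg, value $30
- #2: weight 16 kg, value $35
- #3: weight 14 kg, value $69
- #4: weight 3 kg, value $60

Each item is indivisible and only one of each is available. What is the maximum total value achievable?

$129

Check high-value combinations within 27 kg:
- #3+#4: weight 14+3=17, value 69+60=129
- #2+#4: weight 16+3=19, value 35+60=95
- #1+#4: weight 18+3=21, value 30+60=90
Best: $129.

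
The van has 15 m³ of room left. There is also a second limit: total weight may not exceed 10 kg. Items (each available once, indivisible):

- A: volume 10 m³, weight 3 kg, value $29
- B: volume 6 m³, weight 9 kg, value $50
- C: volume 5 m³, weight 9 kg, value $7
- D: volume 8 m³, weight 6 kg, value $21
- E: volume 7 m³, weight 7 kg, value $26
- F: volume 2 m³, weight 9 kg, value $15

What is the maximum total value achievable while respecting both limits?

$50

Feasible sets respecting both limits:
- B: volume 6, weight 9, value 50
- A: volume 10, weight 3, value 29
- E: volume 7, weight 7, value 26
Best: $50.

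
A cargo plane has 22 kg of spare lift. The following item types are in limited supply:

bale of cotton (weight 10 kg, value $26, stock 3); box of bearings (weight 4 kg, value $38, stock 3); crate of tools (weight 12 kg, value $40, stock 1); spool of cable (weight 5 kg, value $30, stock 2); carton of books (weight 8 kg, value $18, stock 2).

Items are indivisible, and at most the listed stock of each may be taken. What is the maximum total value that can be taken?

$174

Top feasible selections:
- 3×box of bearings + 2×spool of cable: weight 22, value 174
- 3×box of bearings + 1×spool of cable: weight 17, value 144
- 1×bale of cotton + 3×box of bearings: weight 22, value 140
Best: $174.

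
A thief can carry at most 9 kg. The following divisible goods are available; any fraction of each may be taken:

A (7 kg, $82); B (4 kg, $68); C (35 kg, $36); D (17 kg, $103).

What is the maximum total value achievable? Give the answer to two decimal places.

Take in order of value per unit:
- B (68/4 per unit): all 4 → value 68, running total 68.00
- A (82/7 per unit): 5 of 7 → value 5×82/7 = 58.5714, running total 126.57
Total 126.57.

126.57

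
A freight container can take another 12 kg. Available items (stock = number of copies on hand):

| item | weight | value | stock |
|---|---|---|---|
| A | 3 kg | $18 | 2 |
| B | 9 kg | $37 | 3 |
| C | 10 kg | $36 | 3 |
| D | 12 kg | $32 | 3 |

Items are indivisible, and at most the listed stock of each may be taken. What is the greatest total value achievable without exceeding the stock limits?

Best selections within weight 12 and stock limits:
- 1×A + 1×B: weight 12, value 55
- 1×B: weight 9, value 37
Best: $55.

$55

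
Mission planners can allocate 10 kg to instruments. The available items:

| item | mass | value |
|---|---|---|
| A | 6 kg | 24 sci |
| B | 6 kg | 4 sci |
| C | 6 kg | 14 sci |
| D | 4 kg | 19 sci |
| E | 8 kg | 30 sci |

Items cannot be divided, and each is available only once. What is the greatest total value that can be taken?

Check high-value combinations within 10 kg:
- A+D: mass 6+4=10, value 24+19=43
- C+D: mass 6+4=10, value 14+19=33
- E: mass 8, value 30
Best: 43 sci.

43 sci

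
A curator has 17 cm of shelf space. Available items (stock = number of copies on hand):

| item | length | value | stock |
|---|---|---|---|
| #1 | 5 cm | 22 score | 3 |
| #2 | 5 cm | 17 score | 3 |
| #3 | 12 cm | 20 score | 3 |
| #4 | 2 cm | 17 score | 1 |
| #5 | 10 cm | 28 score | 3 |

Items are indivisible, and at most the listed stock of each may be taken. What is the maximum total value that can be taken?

Top feasible selections:
- 3×#1 + 1×#4: length 17, value 83
- 2×#1 + 1×#2 + 1×#4: length 17, value 78
- 1×#1 + 2×#2 + 1×#4: length 17, value 73
Best: 83 score.

83 score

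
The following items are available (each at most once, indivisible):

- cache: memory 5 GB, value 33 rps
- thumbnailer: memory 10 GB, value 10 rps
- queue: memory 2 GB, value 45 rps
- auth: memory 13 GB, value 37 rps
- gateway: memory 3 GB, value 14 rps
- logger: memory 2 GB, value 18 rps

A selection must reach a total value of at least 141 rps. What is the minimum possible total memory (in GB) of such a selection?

Subsets with value ≥ 141, sorted by total memory:
- cache+queue+auth+gateway+logger: memory 25, value 147
- cache+thumbnailer+queue+auth+logger: memory 32, value 143
- cache+thumbnailer+queue+auth+gateway+logger: memory 35, value 157
Minimum memory: 25 GB.

25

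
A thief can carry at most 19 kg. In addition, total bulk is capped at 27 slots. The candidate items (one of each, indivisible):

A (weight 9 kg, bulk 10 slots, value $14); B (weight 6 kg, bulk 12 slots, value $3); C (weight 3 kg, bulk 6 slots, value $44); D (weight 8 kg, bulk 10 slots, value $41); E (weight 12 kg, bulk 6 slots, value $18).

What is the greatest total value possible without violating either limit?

Feasible sets respecting both limits:
- C+D: weight 11, bulk 16, value 85
- C+E: weight 15, bulk 12, value 62
- A+C: weight 12, bulk 16, value 58
- A+D: weight 17, bulk 20, value 55
Best: $85.

$85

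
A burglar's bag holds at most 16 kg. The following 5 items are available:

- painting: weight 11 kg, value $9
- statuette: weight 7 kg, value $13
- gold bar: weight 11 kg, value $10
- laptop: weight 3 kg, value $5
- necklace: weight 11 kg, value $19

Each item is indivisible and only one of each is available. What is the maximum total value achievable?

This is a 0/1 knapsack; check combinations near the capacity.
- laptop+necklace: weight 3+11=14, value 5+19=24
- necklace: weight 11, value 19
- statuette+laptop: weight 7+3=10, value 13+5=18
- gold bar+laptop: weight 11+3=14, value 10+5=15
- painting+laptop: weight 11+3=14, value 9+5=14
Best: $24.

$24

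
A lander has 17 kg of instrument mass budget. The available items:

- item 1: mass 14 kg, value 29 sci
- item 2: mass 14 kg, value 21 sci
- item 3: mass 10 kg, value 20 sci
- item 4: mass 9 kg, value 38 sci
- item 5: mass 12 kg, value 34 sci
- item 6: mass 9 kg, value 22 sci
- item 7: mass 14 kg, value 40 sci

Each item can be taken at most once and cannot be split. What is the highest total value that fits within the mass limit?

Check high-value combinations within 17 kg:
- item 7: mass 14, value 40
- item 4: mass 9, value 38
- item 5: mass 12, value 34
Best: 40 sci.

40 sci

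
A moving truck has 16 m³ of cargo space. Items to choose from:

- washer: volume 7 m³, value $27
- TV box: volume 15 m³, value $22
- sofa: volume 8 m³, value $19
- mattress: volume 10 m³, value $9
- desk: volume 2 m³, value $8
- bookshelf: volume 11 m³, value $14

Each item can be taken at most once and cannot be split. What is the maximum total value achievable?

$46

Check high-value combinations within 16 m³:
- washer+sofa: volume 7+8=15, value 27+19=46
- washer+desk: volume 7+2=9, value 27+8=35
- washer: volume 7, value 27
Best: $46.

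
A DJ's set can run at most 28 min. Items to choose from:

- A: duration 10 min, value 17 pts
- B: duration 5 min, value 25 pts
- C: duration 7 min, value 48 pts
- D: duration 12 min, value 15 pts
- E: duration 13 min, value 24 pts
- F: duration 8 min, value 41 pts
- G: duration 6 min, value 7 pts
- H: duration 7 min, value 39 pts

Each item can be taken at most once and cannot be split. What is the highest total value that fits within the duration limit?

153 pts

This is a 0/1 knapsack; check combinations near the capacity.
- B+C+F+H: duration 5+7+8+7=27, value 25+48+41+39=153
- C+F+G+H: duration 7+8+6+7=28, value 48+41+7+39=135
- C+F+H: duration 7+8+7=22, value 48+41+39=128
Best: 153 pts.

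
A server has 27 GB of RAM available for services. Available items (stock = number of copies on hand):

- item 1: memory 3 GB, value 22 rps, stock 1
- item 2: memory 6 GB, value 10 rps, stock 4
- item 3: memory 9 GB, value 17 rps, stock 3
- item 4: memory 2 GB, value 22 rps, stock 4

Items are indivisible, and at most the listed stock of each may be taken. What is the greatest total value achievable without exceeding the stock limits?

Best selections within memory 27 and stock limits:
- 1×item 1 + 1×item 2 + 1×item 3 + 4×item 4: memory 26, value 137
- 1×item 1 + 2×item 2 + 4×item 4: memory 23, value 130
- 1×item 1 + 1×item 3 + 4×item 4: memory 20, value 127
- 2×item 3 + 4×item 4: memory 26, value 122
Best: 137 rps.

137 rps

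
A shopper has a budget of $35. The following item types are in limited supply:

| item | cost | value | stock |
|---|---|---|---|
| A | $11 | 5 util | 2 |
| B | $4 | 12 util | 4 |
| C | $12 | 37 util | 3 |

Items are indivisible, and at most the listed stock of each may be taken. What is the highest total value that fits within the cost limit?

Best selections within cost 35 and stock limits:
- 2×B + 2×C: cost 32, value 98
- 1×B + 2×C: cost 28, value 86
Best: 98 util.

98 util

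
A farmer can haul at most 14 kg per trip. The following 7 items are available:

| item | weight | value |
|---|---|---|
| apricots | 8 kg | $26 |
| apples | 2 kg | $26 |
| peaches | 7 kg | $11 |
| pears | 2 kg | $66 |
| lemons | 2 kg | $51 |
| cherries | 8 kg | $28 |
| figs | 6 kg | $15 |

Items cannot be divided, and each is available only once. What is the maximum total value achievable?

Check high-value combinations within 14 kg:
- apples+pears+lemons+cherries: weight 2+2+2+8=14, value 26+66+51+28=171
- apricots+apples+pears+lemons: weight 8+2+2+2=14, value 26+26+66+51=169
- apples+pears+lemons+figs: weight 2+2+2+6=12, value 26+66+51+15=158
- apples+peaches+pears+lemons: weight 2+7+2+2=13, value 26+11+66+51=154
- pears+lemons+cherries: weight 2+2+8=12, value 66+51+28=145
Best: $171.

$171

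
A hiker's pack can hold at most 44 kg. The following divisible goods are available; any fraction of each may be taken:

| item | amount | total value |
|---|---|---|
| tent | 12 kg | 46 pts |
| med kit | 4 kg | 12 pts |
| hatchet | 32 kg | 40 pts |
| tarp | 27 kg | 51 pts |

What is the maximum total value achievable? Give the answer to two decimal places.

110.25

Take in order of value per unit:
- tent (46/12 per unit): all 12 → value 46, running total 46.00
- med kit (12/4 per unit): all 4 → value 12, running total 58.00
- tarp (51/27 per unit): all 27 → value 51, running total 109.00
- hatchet (40/32 per unit): 1 of 32 → value 1×40/32 = 1.2500, running total 110.25
Total 110.25.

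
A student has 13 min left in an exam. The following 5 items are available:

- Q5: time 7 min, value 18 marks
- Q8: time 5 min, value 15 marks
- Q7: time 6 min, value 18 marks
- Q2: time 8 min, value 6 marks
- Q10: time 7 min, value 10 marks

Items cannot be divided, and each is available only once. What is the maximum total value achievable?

36 marks

Check high-value combinations within 13 min:
- Q5+Q7: time 7+6=13, value 18+18=36
- Q8+Q7: time 5+6=11, value 15+18=33
- Q5+Q8: time 7+5=12, value 18+15=33
- Q7+Q10: time 6+7=13, value 18+10=28
- Q8+Q10: time 5+7=12, value 15+10=25
Best: 36 marks.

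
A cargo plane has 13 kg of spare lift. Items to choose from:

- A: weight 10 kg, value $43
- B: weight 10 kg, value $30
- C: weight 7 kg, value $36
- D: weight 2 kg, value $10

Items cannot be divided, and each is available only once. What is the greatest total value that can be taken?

$53

Check high-value combinations within 13 kg:
- A+D: weight 10+2=12, value 43+10=53
- C+D: weight 7+2=9, value 36+10=46
- A: weight 10, value 43
- B+D: weight 10+2=12, value 30+10=40
- C: weight 7, value 36
Best: $53.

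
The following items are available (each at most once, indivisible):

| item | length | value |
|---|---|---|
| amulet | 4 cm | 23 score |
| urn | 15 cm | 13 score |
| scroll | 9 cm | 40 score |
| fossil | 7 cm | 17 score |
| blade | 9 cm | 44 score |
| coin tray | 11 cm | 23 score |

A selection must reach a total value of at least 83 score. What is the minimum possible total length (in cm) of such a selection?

18

Subsets with value ≥ 83, sorted by total length:
- scroll+blade: length 18, value 84
- amulet+fossil+blade: length 20, value 84
Minimum length: 18 cm.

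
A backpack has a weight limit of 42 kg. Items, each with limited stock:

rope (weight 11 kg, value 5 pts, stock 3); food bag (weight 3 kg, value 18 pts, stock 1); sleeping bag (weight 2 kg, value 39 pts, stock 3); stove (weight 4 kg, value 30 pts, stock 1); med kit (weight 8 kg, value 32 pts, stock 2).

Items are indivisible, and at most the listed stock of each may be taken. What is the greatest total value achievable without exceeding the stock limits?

234 pts

Top feasible selections:
- 1×rope + 1×food bag + 3×sleeping bag + 1×stove + 2×med kit: weight 40, value 234
- 1×food bag + 3×sleeping bag + 1×stove + 2×med kit: weight 29, value 229
Best: 234 pts.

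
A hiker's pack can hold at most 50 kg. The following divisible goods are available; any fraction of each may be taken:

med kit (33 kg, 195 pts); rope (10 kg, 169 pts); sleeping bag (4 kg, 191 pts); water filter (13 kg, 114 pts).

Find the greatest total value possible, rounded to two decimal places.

609.91

Take in order of value per unit:
- sleeping bag (191/4 per unit): all 4 → value 191, running total 191.00
- rope (169/10 per unit): all 10 → value 169, running total 360.00
- water filter (114/13 per unit): all 13 → value 114, running total 474.00
- med kit (195/33 per unit): 23 of 33 → value 23×195/33 = 135.9091, running total 609.91
Total 609.91.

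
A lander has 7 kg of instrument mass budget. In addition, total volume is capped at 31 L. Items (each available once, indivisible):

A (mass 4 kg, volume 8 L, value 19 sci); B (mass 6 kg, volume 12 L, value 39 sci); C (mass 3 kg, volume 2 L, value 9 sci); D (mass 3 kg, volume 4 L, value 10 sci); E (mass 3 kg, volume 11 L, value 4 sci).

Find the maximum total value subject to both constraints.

39 sci

Feasible sets respecting both limits:
- B: mass 6, volume 12, value 39
- A+D: mass 7, volume 12, value 29
- A+C: mass 7, volume 10, value 28
Best: 39 sci.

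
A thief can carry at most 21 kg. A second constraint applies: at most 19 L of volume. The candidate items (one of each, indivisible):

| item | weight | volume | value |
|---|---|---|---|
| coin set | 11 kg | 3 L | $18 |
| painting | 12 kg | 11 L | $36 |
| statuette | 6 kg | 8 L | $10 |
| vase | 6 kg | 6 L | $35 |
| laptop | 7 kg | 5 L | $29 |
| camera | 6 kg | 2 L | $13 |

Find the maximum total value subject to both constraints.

Feasible sets respecting both limits:
- vase+laptop+camera: weight 19, volume 13, value 77
- statuette+vase+laptop: weight 19, volume 19, value 74
- painting+vase: weight 18, volume 17, value 71
- painting+laptop: weight 19, volume 16, value 65
Best: $77.

$77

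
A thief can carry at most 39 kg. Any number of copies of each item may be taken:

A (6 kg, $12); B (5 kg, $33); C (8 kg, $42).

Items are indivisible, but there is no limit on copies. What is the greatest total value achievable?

Best value-per-unit is B at 33/5; filling with it alone gives 7×33 = 231.
Optimal mix: 6×B + 1×C → weight 38, value 240.

$240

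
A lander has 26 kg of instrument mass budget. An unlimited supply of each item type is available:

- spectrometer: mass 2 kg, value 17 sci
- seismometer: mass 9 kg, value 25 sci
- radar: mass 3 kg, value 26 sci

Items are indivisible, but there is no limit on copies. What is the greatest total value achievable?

225 sci

Best value-per-unit is radar at 26/3; filling with it alone gives 8×26 = 208.
Optimal mix: 1×spectrometer + 8×radar → mass 26, value 225.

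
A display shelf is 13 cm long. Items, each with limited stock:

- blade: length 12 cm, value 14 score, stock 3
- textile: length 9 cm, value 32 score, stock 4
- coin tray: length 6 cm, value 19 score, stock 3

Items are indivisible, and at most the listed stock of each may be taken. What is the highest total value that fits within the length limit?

Best selections within length 13 and stock limits:
- 2×coin tray: length 12, value 38
- 1×textile: length 9, value 32
- 1×coin tray: length 6, value 19
Best: 38 score.

38 score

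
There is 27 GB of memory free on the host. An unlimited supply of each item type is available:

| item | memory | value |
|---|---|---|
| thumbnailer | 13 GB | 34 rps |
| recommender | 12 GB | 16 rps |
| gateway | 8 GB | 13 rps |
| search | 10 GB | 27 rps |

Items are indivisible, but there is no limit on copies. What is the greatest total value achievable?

Best value-per-unit is search at 27/10; filling with it alone gives 2×27 = 54.
Optimal mix: 2×thumbnailer → memory 26, value 68.

68 rps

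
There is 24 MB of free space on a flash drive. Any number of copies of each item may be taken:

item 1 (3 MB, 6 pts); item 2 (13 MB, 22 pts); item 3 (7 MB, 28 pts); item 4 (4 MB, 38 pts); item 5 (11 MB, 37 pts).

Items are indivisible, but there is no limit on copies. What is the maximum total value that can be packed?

228 pts

Best value-per-unit is item 4 at 38/4, and filling with it alone uses size 6×4=24. No mix of the others beats 6×38 = 228.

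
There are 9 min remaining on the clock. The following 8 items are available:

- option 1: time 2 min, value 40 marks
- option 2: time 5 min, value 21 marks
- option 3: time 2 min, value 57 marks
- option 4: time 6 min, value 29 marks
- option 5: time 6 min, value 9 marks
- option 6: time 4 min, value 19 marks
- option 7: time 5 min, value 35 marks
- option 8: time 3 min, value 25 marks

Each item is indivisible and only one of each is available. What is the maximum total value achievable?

132 marks

Check high-value combinations within 9 min:
- option 1+option 3+option 7: time 2+2+5=9, value 40+57+35=132
- option 1+option 3+option 8: time 2+2+3=7, value 40+57+25=122
- option 1+option 2+option 3: time 2+5+2=9, value 40+21+57=118
Best: 132 marks.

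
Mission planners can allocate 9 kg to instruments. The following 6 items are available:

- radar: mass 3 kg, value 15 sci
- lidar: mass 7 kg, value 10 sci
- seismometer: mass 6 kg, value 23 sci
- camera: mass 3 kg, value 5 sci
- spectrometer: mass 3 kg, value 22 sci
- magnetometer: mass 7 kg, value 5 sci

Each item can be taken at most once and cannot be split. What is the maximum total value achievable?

Check high-value combinations within 9 kg:
- seismometer+spectrometer: mass 6+3=9, value 23+22=45
- radar+camera+spectrometer: mass 3+3+3=9, value 15+5+22=42
- radar+seismometer: mass 3+6=9, value 15+23=38
Best: 45 sci.

45 sci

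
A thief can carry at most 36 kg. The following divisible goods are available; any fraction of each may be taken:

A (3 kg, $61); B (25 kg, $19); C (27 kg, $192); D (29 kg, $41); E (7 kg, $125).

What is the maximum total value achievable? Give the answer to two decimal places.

Take in order of value per unit:
- A (61/3 per unit): all 3 → value 61, running total 61.00
- E (125/7 per unit): all 7 → value 125, running total 186.00
- C (192/27 per unit): 26 of 27 → value 26×192/27 = 184.8889, running total 370.89
Total 370.89.

370.89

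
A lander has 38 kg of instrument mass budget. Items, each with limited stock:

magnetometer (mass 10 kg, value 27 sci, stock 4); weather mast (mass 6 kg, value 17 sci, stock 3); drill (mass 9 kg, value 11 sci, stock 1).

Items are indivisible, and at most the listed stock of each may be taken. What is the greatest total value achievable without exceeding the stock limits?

105 sci

Top feasible selections:
- 2×magnetometer + 3×weather mast: mass 38, value 105
- 3×magnetometer + 1×weather mast: mass 36, value 98
- 1×magnetometer + 3×weather mast + 1×drill: mass 37, value 89
- 2×magnetometer + 2×weather mast: mass 32, value 88
Best: 105 sci.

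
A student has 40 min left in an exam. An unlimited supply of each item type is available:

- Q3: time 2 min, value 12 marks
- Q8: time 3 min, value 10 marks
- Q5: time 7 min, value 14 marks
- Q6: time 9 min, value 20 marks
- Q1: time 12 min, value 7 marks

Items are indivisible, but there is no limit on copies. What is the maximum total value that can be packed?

240 marks

Best value-per-unit is Q3 at 12/2, and filling with it alone uses time 20×2=40. No mix of the others beats 20×12 = 240.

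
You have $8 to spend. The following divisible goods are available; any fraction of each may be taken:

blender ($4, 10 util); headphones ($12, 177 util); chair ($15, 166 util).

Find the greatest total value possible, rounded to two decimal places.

Take in order of value per unit:
- headphones (177/12 per unit): 8 of 12 → value 8×177/12 = 118.0000, running total 118.00
Total 118.00.

118.00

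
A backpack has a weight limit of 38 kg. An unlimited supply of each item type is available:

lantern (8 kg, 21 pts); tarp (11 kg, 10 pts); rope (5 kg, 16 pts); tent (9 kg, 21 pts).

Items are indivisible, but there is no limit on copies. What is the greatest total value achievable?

117 pts

Best value-per-unit is rope at 16/5; filling with it alone gives 7×16 = 112.
Optimal mix: 1×lantern + 6×rope → weight 38, value 117.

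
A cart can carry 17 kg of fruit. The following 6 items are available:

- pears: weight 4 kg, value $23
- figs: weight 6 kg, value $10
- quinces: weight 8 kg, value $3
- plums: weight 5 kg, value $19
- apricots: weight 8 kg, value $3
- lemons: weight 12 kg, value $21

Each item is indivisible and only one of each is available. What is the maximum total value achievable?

Check high-value combinations within 17 kg:
- pears+figs+plums: weight 4+6+5=15, value 23+10+19=52
- pears+quinces+plums: weight 4+8+5=17, value 23+3+19=45
- pears+plums+apricots: weight 4+5+8=17, value 23+19+3=45
Best: $52.

$52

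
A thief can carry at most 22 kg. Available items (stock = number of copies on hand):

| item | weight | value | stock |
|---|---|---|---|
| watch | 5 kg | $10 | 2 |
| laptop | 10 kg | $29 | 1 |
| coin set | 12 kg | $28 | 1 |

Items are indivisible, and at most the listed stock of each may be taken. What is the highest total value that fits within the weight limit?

Top feasible selections:
- 1×laptop + 1×coin set: weight 22, value 57
- 2×watch + 1×laptop: weight 20, value 49
- 2×watch + 1×coin set: weight 22, value 48
Best: $57.

$57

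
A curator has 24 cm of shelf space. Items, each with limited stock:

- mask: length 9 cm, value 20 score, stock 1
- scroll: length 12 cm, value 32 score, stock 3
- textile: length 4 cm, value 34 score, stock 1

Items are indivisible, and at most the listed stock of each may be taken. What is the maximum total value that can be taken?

Top feasible selections:
- 1×scroll + 1×textile: length 16, value 66
- 2×scroll: length 24, value 64
- 1×mask + 1×textile: length 13, value 54
- 1×mask + 1×scroll: length 21, value 52
Best: 66 score.

66 score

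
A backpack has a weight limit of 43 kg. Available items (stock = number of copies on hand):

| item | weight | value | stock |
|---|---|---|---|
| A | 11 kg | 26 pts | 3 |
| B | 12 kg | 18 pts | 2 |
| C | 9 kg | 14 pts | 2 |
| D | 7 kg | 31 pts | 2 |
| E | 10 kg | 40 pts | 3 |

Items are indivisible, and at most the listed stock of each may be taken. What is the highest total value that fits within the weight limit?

Best selections within weight 43 and stock limits:
- 1×C + 2×D + 2×E: weight 43, value 156
- 1×D + 3×E: weight 37, value 151
- 1×A + 3×E: weight 41, value 146
- 2×D + 2×E: weight 34, value 142
Best: 156 pts.

156 pts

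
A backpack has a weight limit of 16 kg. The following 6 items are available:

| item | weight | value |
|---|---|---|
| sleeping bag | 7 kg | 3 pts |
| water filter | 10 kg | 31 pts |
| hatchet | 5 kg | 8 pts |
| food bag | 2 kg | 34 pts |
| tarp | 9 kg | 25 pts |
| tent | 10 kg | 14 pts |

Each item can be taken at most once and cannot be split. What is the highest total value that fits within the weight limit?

Check high-value combinations within 16 kg:
- hatchet+food bag+tarp: weight 5+2+9=16, value 8+34+25=67
- water filter+food bag: weight 10+2=12, value 31+34=65
- food bag+tarp: weight 2+9=11, value 34+25=59
- food bag+tent: weight 2+10=12, value 34+14=48
Best: 67 pts.

67 pts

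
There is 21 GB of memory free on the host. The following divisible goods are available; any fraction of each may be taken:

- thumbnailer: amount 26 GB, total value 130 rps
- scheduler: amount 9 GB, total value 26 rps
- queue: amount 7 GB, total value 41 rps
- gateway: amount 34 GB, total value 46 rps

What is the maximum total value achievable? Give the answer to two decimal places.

111.00

Take in order of value per unit:
- queue (41/7 per unit): all 7 → value 41, running total 41.00
- thumbnailer (130/26 per unit): 14 of 26 → value 14×130/26 = 70.0000, running total 111.00
Total 111.00.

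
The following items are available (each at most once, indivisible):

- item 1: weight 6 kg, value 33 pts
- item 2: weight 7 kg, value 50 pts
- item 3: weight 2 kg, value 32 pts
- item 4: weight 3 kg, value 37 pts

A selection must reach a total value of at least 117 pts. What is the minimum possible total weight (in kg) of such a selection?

12

Subsets with value ≥ 117, sorted by total weight:
- item 2+item 3+item 4: weight 12, value 119
- item 1+item 2+item 4: weight 16, value 120
- item 1+item 2+item 3+item 4: weight 18, value 152
Minimum weight: 12 kg.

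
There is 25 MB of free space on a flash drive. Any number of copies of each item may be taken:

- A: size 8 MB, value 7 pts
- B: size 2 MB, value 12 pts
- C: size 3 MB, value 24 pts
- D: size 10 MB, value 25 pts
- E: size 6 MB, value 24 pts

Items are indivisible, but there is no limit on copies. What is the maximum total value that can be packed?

Best value-per-unit is C at 24/3; filling with it alone gives 8×24 = 192.
Optimal mix: 2×B + 7×C → size 25, value 192.

192 pts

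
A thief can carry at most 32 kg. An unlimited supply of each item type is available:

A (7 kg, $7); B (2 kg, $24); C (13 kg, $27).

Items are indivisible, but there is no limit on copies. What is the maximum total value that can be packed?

$384

Best value-per-unit is B at 24/2, and filling with it alone uses weight 16×2=32. No mix of the others beats 16×24 = 384.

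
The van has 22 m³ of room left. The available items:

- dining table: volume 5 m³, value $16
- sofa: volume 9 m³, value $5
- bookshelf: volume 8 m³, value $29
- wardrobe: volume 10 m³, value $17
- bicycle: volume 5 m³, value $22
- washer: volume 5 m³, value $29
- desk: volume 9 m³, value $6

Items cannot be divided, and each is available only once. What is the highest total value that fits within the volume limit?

Check high-value combinations within 22 m³:
- bookshelf+bicycle+washer: volume 8+5+5=18, value 29+22+29=80
- dining table+bookshelf+washer: volume 5+8+5=18, value 16+29+29=74
- wardrobe+bicycle+washer: volume 10+5+5=20, value 17+22+29=68
Best: $80.

$80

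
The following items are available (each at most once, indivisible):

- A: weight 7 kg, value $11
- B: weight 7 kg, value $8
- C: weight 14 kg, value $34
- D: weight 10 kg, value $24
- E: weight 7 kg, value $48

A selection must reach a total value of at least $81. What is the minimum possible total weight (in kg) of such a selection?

21

Subsets with value ≥ 81, sorted by total weight:
- C+E: weight 21, value 82
- A+D+E: weight 24, value 83
Minimum weight: 21 kg.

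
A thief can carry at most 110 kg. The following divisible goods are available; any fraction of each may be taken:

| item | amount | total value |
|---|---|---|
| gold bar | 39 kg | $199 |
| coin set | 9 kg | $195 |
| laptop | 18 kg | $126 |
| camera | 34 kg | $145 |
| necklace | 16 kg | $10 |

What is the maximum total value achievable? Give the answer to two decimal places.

Take in order of value per unit:
- coin set (195/9 per unit): all 9 → value 195, running total 195.00
- laptop (126/18 per unit): all 18 → value 126, running total 321.00
- gold bar (199/39 per unit): all 39 → value 199, running total 520.00
- camera (145/34 per unit): all 34 → value 145, running total 665.00
- necklace (10/16 per unit): 10 of 16 → value 10×10/16 = 6.2500, running total 671.25
Total 671.25.

671.25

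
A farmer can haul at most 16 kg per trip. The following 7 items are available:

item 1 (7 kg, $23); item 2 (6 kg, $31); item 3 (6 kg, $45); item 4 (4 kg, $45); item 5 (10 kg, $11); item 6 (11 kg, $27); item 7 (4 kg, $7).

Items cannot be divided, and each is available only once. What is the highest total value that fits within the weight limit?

$121

Check high-value combinations within 16 kg:
- item 2+item 3+item 4: weight 6+6+4=16, value 31+45+45=121
- item 3+item 4+item 7: weight 6+4+4=14, value 45+45+7=97
- item 3+item 4: weight 6+4=10, value 45+45=90
- item 2+item 4+item 7: weight 6+4+4=14, value 31+45+7=83
- item 2+item 3+item 7: weight 6+6+4=16, value 31+45+7=83
Best: $121.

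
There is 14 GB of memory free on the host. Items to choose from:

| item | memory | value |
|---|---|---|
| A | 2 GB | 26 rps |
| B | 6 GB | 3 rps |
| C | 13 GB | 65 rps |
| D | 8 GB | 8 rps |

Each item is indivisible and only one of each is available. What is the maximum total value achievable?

65 rps

Check high-value combinations within 14 GB:
- C: memory 13, value 65
- A+D: memory 2+8=10, value 26+8=34
- A+B: memory 2+6=8, value 26+3=29
- A: memory 2, value 26
Best: 65 rps.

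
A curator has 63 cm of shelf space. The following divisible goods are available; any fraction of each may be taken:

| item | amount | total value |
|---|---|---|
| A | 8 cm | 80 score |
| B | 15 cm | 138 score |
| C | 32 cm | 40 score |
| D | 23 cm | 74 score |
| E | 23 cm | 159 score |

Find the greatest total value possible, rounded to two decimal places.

Take in order of value per unit:
- A (80/8 per unit): all 8 → value 80, running total 80.00
- B (138/15 per unit): all 15 → value 138, running total 218.00
- E (159/23 per unit): all 23 → value 159, running total 377.00
- D (74/23 per unit): 17 of 23 → value 17×74/23 = 54.6957, running total 431.70
Total 431.70.

431.70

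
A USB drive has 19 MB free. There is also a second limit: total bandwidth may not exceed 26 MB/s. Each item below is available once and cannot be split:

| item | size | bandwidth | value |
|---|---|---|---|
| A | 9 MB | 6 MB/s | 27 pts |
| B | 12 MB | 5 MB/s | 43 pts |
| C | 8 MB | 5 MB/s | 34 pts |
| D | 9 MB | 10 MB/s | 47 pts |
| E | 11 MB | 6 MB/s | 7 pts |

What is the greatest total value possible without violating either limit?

81 pts

Feasible sets respecting both limits:
- C+D: size 17, bandwidth 15, value 81
- A+D: size 18, bandwidth 16, value 74
- A+C: size 17, bandwidth 11, value 61
Best: 81 pts.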